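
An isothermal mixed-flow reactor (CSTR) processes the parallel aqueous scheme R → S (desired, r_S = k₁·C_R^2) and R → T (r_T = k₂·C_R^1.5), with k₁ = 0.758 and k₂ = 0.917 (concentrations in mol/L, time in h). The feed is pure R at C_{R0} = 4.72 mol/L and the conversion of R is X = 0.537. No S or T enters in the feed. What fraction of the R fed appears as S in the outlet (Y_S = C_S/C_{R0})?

0.295

Exit C_R = C_{R0}(1−X) = 4.72×0.463 = 2.185 mol/L.
Rates in a CSTR are evaluated at the outlet concentration: r_S = 0.758×2.185^2 = 3.620, r_T = 0.917×2.185^1.5 = 2.962.
Fraction of consumed R going to S: r_S/(r_S+r_T) = 0.5499.
C_S = 0.5499·C_{R0}·X = 0.5499×4.72×0.537 = 1.39 mol/L; Y_S = C_S/C_{R0} = 0.295.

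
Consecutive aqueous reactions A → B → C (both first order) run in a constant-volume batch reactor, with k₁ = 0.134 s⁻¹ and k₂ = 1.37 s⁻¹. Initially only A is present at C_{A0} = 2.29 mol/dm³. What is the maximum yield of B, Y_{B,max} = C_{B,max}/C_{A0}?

For a first-order series the maximum intermediate yield is C_{B,max}/C_{A0} = (k₁/k₂)^[k₂/(k₂−k₁)].
= (0.134/1.37)^(1.37/(1.37−0.134)) = (0.09781)^(1.108) = 0.07602.

0.0760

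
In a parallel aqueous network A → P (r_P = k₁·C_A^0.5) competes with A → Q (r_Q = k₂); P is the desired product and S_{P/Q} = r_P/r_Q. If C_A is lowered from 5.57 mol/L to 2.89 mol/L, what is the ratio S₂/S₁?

S_{P/Q} = (k₁/k₂)·C_A^0.5, so S₂/S₁ = (C_{A,2}/C_{A,1})^0.5.
= (2.89/5.57)^0.5 = (0.5189)^0.5 = 0.720.
Selectivity toward P falls as C_A falls — high-concentration operation is favoured.

0.720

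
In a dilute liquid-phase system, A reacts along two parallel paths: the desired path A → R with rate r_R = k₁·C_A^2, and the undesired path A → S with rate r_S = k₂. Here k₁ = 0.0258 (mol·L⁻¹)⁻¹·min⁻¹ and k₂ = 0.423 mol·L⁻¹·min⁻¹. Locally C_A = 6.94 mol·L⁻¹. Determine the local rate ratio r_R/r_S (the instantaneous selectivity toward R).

2.94

S_{R/S} = r_R/r_S = (k₁·C_A^2)/(k₂) = (k₁/k₂)·C_A^2.
= (0.0258×6.940^2) / (0.423) = 1.243/0.4230 = 2.94.
Since the desired path is higher order in A, keeping C_A high (PFR or concentrated feed) favours R.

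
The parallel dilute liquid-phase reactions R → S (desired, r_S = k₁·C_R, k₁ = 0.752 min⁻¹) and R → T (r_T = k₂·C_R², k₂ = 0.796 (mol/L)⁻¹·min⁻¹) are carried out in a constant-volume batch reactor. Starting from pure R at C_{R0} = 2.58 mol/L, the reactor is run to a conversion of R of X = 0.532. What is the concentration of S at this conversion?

C_R = C_{R0}(1−X) = 1.207 mol/L.
Along a PFR/batch, dC_S/dC_R = −r_S/(r_S+r_T) = −k₁/(k₁+k₂·C_R).
Integrating from C_{R0} to C_R: C_S = (0.752/0.796)·ln[(0.752+0.796·2.58)/(0.752+0.796·1.21)] = 0.9447·ln(2.806/1.713) = 0.4661 mol/L.

0.466 mol/L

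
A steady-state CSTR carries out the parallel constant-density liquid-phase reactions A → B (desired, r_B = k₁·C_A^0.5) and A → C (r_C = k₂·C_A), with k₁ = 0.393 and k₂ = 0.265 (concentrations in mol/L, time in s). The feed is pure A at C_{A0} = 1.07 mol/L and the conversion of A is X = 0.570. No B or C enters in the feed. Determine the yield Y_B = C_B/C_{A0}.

Exit C_A = C_{A0}(1−X) = 1.07×0.430 = 0.4601 mol/L.
A CSTR operates uniformly at the exit composition, giving r_B = 0.2666 and r_C = 0.1219 (each k·C_A^n at C_A = 0.4601).
Fraction of consumed A going to B: r_B/(r_B+r_C) = 0.6862.
C_B = 0.6862·C_{A0}·X = 0.6862×1.07×0.570 = 0.418 mol/L; Y_B = C_B/C_{A0} = 0.391.

0.391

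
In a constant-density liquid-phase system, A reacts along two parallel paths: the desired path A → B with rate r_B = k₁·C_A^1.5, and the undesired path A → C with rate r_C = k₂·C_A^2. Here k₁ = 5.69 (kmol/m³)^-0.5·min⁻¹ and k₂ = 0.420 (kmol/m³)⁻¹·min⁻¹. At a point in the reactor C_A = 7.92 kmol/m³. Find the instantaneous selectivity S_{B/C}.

4.81

S_{B/C} = r_B/r_C = (k₁·C_A^1.5)/(k₂·C_A^2) = (k₁/k₂)·C_A^-0.5.
= (5.69×7.920^1.5) / (0.420×7.920^2) = 126.8/26.35 = 4.81.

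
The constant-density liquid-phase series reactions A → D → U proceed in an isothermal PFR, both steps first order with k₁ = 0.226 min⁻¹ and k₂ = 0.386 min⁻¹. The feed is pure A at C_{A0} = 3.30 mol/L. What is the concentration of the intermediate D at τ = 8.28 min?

Solving the coupled first-order balances gives C_D(τ) = [k₁/(k₂−k₁)]·C_{A0}·(e^(−k₁τ) − e^(−k₂τ)).
e^(−k₁τ) = e^(−0.226×8.28) = e^(−1.871) = 0.1539; e^(−k₂τ) = e^(−3.196) = 0.04092.
C_D = 0.226×3.30/(0.386−0.226) × (0.1539−0.04092) = 4.661×0.1130 = 0.5267 mol/L.

0.527 mol/L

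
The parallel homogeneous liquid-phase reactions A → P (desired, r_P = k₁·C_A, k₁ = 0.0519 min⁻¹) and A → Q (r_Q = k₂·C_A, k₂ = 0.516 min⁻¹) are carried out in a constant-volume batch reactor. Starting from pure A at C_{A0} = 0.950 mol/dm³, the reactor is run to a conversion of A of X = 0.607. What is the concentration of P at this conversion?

0.0527 mol/dm³

C_A = C_{A0}(1−X) = 0.3734 mol/dm³.
Both paths are first order in A, so the instantaneous fraction to P is constant: dC_P/d(−C_A) = k₁/(k₁+k₂) = 0.09139.
C_P = 0.09139·(C_{A0}−C_A) = 0.09139×0.5766 = 0.0527 mol/dm³.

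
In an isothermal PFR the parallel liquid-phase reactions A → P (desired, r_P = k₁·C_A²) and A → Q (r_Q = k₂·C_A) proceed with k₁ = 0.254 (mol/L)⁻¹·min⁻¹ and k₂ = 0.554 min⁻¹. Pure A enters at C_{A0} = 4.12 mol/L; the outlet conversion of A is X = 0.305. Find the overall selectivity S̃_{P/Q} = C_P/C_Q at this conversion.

1.59

C_A = C_{A0}(1−X) = 2.863 mol/L.
Along a PFR/batch, dC_Q/dC_A = −r_Q/(r_P+r_Q) = −k₂/(k₂+k₁·C_A).
Integrating from C_{A0} to C_A: C_Q = (0.554/0.254)·ln[(0.554+0.254·4.12)/(0.554+0.254·2.86)] = 2.181·ln(1.600/1.281) = 0.4851 mol/L.
Then C_P = (C_{A0}−C_A) − C_Q = 1.257 − 0.4851 = 0.7715 mol/L.
S̃_{P/Q} = C_P/C_Q = 0.7715/0.4851 = 1.59.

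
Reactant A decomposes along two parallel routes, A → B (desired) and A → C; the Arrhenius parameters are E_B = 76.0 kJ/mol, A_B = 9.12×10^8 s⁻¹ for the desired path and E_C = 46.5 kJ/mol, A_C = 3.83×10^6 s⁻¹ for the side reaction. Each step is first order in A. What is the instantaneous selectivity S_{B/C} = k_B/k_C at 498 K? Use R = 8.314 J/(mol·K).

0.192

With equal orders, S_{B/C} = k_B/k_C = (A_B/A_C)·exp[(E_C−E_B)/(RT)].
(E_C−E_B)/(RT) = (46.5−76.0)×10³/(8.314×498) = -29500/4140 = -7.125.
k_B/k_C = (9.12×10^8/3.83×10^6)·exp(-7.125) = 238.1 × 8.048×10^-4 = 0.192.
Since E_B > E_C, raising the temperature improves selectivity toward B.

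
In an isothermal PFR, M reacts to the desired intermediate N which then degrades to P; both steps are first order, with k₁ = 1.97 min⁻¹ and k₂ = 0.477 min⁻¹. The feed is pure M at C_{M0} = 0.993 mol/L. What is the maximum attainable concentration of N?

0.631 mol/L

Evaluating C_N at τ_opt = ln(k₂/k₁)/(k₂−k₁) gives C_{N,max}/C_{M0} = (k₁/k₂)^[k₂/(k₂−k₁)].
= (1.97/0.477)^(0.477/(0.477−1.97)) = (4.130)^(-0.3195) = 0.6356.
C_{N,max} = 0.6356×0.993 = 0.631 mol/L.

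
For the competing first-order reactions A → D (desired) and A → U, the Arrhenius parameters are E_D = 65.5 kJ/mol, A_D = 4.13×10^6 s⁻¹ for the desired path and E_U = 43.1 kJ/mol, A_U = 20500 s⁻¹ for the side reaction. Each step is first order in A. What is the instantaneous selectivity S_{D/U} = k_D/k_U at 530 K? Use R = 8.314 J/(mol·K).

With equal orders, S_{D/U} = k_D/k_U = (A_D/A_U)·exp[(E_U−E_D)/(RT)].
(E_U−E_D)/(RT) = (43.1−65.5)×10³/(8.314×530) = -22400/4406 = -5.083.
k_D/k_U = (4.13×10^6/20500)·exp(-5.083) = 201.5 × 0.006198 = 1.25.
Since E_D > E_U, raising the temperature improves selectivity toward D.

1.25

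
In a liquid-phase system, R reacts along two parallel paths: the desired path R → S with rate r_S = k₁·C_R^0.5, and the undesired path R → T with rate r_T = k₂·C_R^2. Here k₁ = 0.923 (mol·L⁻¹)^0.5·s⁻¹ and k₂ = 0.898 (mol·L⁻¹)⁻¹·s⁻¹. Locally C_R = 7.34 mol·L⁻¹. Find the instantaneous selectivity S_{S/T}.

S_{S/T} = r_S/r_T = (k₁·C_R^0.5)/(k₂·C_R^2) = (k₁/k₂)·C_R^-1.5.
= (0.923×7.340^0.5) / (0.898×7.340^2) = 2.501/48.38 = 0.0517.

0.0517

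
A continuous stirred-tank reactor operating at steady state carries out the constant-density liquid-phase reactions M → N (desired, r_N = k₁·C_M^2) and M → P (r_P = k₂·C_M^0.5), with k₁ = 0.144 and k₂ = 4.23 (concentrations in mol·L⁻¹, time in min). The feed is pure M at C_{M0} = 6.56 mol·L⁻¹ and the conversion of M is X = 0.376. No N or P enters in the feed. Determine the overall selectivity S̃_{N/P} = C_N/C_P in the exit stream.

0.282

Exit C_M = C_{M0}(1−X) = 6.56×0.624 = 4.093 mol·L⁻¹.
A CSTR operates uniformly at the exit composition, giving r_N = 2.413 and r_P = 8.558 (each k·C_M^n at C_M = 4.093).
Overall selectivity = C_N/C_P = r_Nτ/(r_Pτ) = r_N/r_P = 0.282.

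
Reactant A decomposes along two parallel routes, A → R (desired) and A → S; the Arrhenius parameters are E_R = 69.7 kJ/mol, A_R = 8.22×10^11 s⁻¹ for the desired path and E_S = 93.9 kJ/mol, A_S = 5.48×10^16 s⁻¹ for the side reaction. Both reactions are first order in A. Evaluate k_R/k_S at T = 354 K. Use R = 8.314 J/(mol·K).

0.0559

k_R/k_S = (A_R/A_S)·exp[−(E_R−E_S)/(RT)] = (A_R/A_S)·exp[(E_S−E_R)/(RT)].
(E_S−E_R)/(RT) = (93.9−69.7)×10³/(8.314×354) = 24200/2943 = 8.222.
k_R/k_S = (8.22×10^11/5.48×10^16)·exp(8.222) = 1.500×10^-5 × 3724 = 0.0559.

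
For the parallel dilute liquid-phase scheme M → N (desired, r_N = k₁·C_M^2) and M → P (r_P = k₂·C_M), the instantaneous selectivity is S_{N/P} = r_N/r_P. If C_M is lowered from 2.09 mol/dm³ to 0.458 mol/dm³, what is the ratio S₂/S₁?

0.219

S_{N/P} = (k₁/k₂)·C_M, so S₂/S₁ = (C_{M,2}/C_{M,1}).
= 0.458/2.09 = 0.219.
Selectivity toward N falls as C_M falls — high-concentration operation is favoured.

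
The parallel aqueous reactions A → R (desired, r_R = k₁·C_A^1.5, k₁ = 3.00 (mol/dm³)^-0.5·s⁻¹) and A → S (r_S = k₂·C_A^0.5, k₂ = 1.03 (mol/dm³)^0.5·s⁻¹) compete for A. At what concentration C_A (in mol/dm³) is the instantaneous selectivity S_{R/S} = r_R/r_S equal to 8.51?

2.92 mol/dm³

S_{R/S} = (k₁/k₂)·C_A ⇒ C_A = S·k₂/k₁.
= 8.51×1.03/3.00 = 2.92 mol/dm³.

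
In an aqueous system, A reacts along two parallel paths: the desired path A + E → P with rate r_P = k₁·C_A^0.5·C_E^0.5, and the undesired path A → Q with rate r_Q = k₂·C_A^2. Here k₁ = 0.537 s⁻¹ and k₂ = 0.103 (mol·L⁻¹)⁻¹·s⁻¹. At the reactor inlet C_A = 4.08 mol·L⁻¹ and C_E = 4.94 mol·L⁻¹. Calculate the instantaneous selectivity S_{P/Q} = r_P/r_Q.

1.41

S_{P/Q} = r_P/r_Q = (k₁·C_A^0.5·C_E^0.5)/(k₂·C_A^2) = (k₁/k₂)·C_A^-1.5·C_E^0.5.
= (0.537×4.080^0.5×4.940^0.5) / (0.103×4.080^2) = 2.411/1.715 = 1.41.
The undesired path is higher order in A, so low C_A (CSTR or dilute feed) favours P.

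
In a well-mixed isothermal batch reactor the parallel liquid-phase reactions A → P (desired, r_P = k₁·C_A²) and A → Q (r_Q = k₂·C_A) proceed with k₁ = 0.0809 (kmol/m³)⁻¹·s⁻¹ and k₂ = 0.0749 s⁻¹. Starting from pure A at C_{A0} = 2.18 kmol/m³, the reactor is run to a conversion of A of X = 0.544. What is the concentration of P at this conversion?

0.741 kmol/m³

C_A = C_{A0}(1−X) = 0.9941 kmol/m³.
Along a PFR/batch, dC_Q/dC_A = −r_Q/(r_P+r_Q) = −k₂/(k₂+k₁·C_A).
Integrating from C_{A0} to C_A: C_Q = (0.0749/0.0809)·ln[(0.0749+0.0809·2.18)/(0.0749+0.0809·0.994)] = 0.9258·ln(0.2513/0.1553) = 0.4453 kmol/m³.
Then C_P = (C_{A0}−C_A) − C_Q = 1.186 − 0.4453 = 0.7406 kmol/m³.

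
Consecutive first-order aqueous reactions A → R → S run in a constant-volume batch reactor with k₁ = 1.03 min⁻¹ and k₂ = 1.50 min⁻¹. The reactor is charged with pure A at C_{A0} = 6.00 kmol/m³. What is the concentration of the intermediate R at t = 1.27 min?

1.60 kmol/m³

Solving the coupled first-order balances gives C_R(t) = [k₁/(k₂−k₁)]·C_{A0}·(e^(−k₁t) − e^(−k₂t)).
e^(−k₁t) = e^(−1.03×1.27) = e^(−1.308) = 0.2703; e^(−k₂t) = e^(−1.905) = 0.1488.
C_R = 1.03×6.00/(1.50−1.03) × (0.2703−0.1488) = 13.15×0.1215 = 1.598 kmol/m³.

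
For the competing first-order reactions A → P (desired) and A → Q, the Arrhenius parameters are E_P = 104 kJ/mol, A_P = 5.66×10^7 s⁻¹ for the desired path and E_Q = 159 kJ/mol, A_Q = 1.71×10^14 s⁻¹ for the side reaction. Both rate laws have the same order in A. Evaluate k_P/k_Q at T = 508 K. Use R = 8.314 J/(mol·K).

k_P/k_Q = (A_P/A_Q)·exp[−(E_P−E_Q)/(RT)] = (A_P/A_Q)·exp[(E_Q−E_P)/(RT)].
(E_Q−E_P)/(RT) = (159−104)×10³/(8.314×508) = 55000/4224 = 13.02.
k_P/k_Q = (5.66×10^7/1.71×10^14)·exp(13.02) = 3.310×10^-7 × 4.524×10^5 = 0.150.
Since E_P < E_Q, lowering the temperature improves selectivity toward P.

0.150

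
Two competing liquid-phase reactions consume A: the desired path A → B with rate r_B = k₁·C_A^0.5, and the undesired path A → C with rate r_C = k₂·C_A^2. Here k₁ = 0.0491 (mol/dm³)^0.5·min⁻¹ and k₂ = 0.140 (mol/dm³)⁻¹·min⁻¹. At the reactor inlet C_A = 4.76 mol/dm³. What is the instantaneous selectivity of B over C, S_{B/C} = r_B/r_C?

0.0338

S_{B/C} = r_B/r_C = (k₁·C_A^0.5)/(k₂·C_A^2) = (k₁/k₂)·C_A^-1.5.
= (0.0491×4.760^0.5) / (0.140×4.760^2) = 0.1071/3.172 = 0.0338.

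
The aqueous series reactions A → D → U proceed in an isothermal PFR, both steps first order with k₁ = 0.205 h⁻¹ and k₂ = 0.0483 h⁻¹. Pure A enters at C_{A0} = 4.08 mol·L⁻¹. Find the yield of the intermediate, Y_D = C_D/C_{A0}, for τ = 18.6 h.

For first-order series with pure A initially, C_D(τ) = k₁C_{A0}/(k₂−k₁)·(e^(−k₁τ) − e^(−k₂τ)).
e^(−k₁τ) = e^(−0.205×18.6) = e^(−3.813) = 0.02208; e^(−k₂τ) = e^(−0.8984) = 0.4072.
C_D = 0.205×4.08/(0.0483−0.205) × (0.02208−0.4072) = (-5.338)×(-0.3851) = 2.056 mol·L⁻¹.
Y_D = C_D/C_{A0} = 2.056/4.08 = 0.504.

0.504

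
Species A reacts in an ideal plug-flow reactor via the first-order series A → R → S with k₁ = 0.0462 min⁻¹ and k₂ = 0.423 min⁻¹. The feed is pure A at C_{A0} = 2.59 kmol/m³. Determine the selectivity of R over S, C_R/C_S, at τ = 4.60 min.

The intermediate concentration in a first-order A→B→C sequence is C_R = k₁C_{A0}(e^(−k₁τ) − e^(−k₂τ))/(k₂−k₁).
e^(−k₁τ) = e^(−0.0462×4.60) = e^(−0.2125) = 0.8085; e^(−k₂τ) = e^(−1.946) = 0.1429.
C_R = 0.0462×2.59/(0.423−0.0462) × (0.8085−0.1429) = 0.3176×0.6657 = 0.2114 kmol/m³.
C_A = C_{A0}e^(−k₁τ) = 2.094 kmol/m³, so C_S = C_{A0}−C_A−C_R = 0.2845 kmol/m³; C_R/C_S = 0.743.

0.743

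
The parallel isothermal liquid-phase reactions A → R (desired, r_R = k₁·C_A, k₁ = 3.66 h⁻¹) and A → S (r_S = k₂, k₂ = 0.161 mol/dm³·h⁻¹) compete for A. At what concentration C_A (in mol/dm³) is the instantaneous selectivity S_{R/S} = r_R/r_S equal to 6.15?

S_{R/S} = (k₁/k₂)·C_A ⇒ C_A = S·k₂/k₁.
= 6.15×0.161/3.66 = 0.271 mol/dm³.

0.271 mol/dm³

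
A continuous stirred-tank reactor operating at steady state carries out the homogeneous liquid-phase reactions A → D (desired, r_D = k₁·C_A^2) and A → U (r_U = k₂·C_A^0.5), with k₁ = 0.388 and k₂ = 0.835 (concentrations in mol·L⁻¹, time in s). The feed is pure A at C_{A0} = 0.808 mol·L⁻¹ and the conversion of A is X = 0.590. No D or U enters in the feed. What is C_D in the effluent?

0.0388 mol·L⁻¹

Exit C_A = C_{A0}(1−X) = 0.808×0.410 = 0.3313 mol·L⁻¹.
Rates in a CSTR are evaluated at the outlet concentration: r_D = 0.388×0.3313^2 = 0.04258, r_U = 0.835×0.3313^0.5 = 0.4806.
Fraction of consumed A going to D: r_D/(r_D+r_U) = 0.08139.
C_D = 0.08139·C_{A0}·X = 0.08139×0.808×0.590 = 0.0388 mol·L⁻¹.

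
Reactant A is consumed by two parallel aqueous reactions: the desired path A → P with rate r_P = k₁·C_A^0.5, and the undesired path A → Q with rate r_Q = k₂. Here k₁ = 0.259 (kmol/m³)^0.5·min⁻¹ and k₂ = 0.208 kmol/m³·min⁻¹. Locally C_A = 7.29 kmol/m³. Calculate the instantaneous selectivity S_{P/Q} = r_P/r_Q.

S_{P/Q} = r_P/r_Q = (k₁·C_A^0.5)/(k₂) = (k₁/k₂)·C_A^0.5.
= (0.259×7.290^0.5) / (0.208) = 0.6993/0.2080 = 3.36.
Since the desired path is higher order in A, keeping C_A high (PFR or concentrated feed) favours P.

3.36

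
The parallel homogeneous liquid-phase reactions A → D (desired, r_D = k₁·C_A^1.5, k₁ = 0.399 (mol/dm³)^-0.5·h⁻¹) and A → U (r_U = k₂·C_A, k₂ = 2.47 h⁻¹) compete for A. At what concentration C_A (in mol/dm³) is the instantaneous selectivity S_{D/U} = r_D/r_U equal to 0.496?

S_{D/U} = (k₁/k₂)·C_A^0.5 ⇒ C_A = (S·k₂/k₁)^(2).
= (0.496×2.47/0.399)^(2) = (3.070)^(2) = 9.43 mol/dm³.

9.43 mol/dm³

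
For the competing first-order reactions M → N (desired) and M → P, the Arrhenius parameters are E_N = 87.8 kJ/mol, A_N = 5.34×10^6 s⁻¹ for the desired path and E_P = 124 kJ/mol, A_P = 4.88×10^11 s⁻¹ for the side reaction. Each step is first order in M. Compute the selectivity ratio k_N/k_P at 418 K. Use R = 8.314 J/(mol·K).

0.366

k_N/k_P = (A_N/A_P)·exp[−(E_N−E_P)/(RT)] = (A_N/A_P)·exp[(E_P−E_N)/(RT)].
(E_P−E_N)/(RT) = (124−87.8)×10³/(8.314×418) = 36200/3475 = 10.42.
k_N/k_P = (5.34×10^6/4.88×10^11)·exp(10.42) = 1.094×10^-5 × 33407 = 0.366.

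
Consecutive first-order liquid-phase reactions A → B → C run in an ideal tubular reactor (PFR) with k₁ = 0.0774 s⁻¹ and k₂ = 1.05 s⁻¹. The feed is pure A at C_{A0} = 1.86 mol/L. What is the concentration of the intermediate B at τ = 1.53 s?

0.102 mol/L

The intermediate concentration in a first-order A→B→C sequence is C_B = k₁C_{A0}(e^(−k₁τ) − e^(−k₂τ))/(k₂−k₁).
e^(−k₁τ) = e^(−0.0774×1.53) = e^(−0.1184) = 0.8883; e^(−k₂τ) = e^(−1.607) = 0.2006.
C_B = 0.0774×1.86/(1.05−0.0774) × (0.8883−0.2006) = 0.1480×0.6877 = 0.1018 mol/L.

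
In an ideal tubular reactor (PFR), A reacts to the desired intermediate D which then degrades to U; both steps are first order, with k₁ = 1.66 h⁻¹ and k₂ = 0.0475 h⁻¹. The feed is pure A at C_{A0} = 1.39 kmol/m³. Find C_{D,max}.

For a first-order series the maximum intermediate yield is C_{D,max}/C_{A0} = (k₁/k₂)^[k₂/(k₂−k₁)].
= (1.66/0.0475)^(0.0475/(0.0475−1.66)) = (34.95)^(-0.02946) = 0.9006.
C_{D,max} = 0.9006×1.39 = 1.25 kmol/m³.

1.25 kmol/m³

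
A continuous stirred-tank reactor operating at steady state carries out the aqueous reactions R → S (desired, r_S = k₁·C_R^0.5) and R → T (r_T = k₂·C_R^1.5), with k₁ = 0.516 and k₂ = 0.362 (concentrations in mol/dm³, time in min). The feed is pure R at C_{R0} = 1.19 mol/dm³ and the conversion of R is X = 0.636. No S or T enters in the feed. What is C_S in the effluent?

0.580 mol/dm³

Exit C_R = C_{R0}(1−X) = 1.19×0.364 = 0.4332 mol/dm³.
A CSTR operates uniformly at the exit composition, giving r_S = 0.3396 and r_T = 0.1032 (each k·C_R^n at C_R = 0.4332).
Fraction of consumed R going to S: r_S/(r_S+r_T) = 0.7669.
C_S = 0.7669·C_{R0}·X = 0.7669×1.19×0.636 = 0.580 mol/dm³.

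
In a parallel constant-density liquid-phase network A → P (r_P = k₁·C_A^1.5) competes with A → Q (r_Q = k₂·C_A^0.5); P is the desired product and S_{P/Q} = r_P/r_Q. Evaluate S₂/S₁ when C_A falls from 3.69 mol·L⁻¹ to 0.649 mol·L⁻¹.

0.176

S_{P/Q} = (k₁/k₂)·C_A, so S₂/S₁ = (C_{A,2}/C_{A,1}).
= 0.649/3.69 = 0.176.
Selectivity toward P falls as C_A falls — high-concentration operation is favoured.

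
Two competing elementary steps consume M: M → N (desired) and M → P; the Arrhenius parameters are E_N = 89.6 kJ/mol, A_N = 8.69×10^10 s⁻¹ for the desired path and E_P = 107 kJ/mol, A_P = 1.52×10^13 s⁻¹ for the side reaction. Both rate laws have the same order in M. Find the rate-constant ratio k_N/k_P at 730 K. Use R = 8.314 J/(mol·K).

0.101

Since both paths have the same order in M, the concentration cancels and S_{N/P} = k_N/k_P = (A_N/A_P)·exp[(E_P−E_N)/(RT)].
(E_P−E_N)/(RT) = (107−89.6)×10³/(8.314×730) = 17400/6069 = 2.867.
k_N/k_P = (8.69×10^10/1.52×10^13)·exp(2.867) = 0.005717 × 17.58 = 0.101.
Since E_N < E_P, lowering the temperature improves selectivity toward N.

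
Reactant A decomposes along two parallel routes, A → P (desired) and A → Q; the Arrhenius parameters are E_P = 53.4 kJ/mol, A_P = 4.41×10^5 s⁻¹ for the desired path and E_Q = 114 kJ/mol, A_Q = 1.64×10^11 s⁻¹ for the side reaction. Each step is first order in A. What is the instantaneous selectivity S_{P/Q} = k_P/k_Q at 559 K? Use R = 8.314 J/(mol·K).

1.24

Since both paths have the same order in A, the concentration cancels and S_{P/Q} = k_P/k_Q = (A_P/A_Q)·exp[(E_Q−E_P)/(RT)].
(E_Q−E_P)/(RT) = (114−53.4)×10³/(8.314×559) = 60600/4648 = 13.04.
k_P/k_Q = (4.41×10^5/1.64×10^11)·exp(13.04) = 2.689×10^-6 × 4.601×10^5 = 1.24.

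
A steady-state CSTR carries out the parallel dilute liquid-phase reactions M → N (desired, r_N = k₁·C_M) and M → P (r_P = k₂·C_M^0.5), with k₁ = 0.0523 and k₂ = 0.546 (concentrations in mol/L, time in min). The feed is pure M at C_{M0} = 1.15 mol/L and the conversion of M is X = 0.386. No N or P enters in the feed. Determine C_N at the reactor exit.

Exit C_M = C_{M0}(1−X) = 1.15×0.614 = 0.7061 mol/L.
A CSTR operates uniformly at the exit composition, giving r_N = 0.03693 and r_P = 0.4588 (each k·C_M^n at C_M = 0.7061).
Fraction of consumed M going to N: r_N/(r_N+r_P) = 0.07449.
C_N = 0.07449·C_{M0}·X = 0.07449×1.15×0.386 = 0.0331 mol/L.

0.0331 mol/L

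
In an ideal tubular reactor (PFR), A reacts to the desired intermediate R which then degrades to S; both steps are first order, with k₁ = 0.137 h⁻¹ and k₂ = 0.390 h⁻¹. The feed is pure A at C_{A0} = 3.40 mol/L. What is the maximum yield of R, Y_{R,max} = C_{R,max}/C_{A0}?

0.199

Evaluating C_R at τ_opt = ln(k₂/k₁)/(k₂−k₁) gives C_{R,max}/C_{A0} = (k₁/k₂)^[k₂/(k₂−k₁)].
= (0.137/0.390)^(0.390/(0.390−0.137)) = (0.3513)^(1.542) = 0.1994.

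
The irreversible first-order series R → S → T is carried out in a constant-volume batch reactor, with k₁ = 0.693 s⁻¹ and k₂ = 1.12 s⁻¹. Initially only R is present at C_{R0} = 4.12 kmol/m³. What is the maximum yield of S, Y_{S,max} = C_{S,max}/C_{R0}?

0.284

Evaluating C_S at t_opt = ln(k₂/k₁)/(k₂−k₁) gives C_{S,max}/C_{R0} = (k₁/k₂)^[k₂/(k₂−k₁)].
= (0.693/1.12)^(1.12/(1.12−0.693)) = (0.6187)^(2.623) = 0.2839.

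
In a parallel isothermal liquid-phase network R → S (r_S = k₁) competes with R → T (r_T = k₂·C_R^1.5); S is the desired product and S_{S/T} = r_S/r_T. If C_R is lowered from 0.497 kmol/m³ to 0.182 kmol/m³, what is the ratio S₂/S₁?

4.51

S_{S/T} = (k₁/k₂)·C_R^-1.5, so S₂/S₁ = (C_{R,2}/C_{R,1})^-1.5.
= (0.182/0.497)^(-1.5) = (0.3662)^(-1.5) = 4.51.
Selectivity toward S rises as C_R falls — low-concentration operation is favoured.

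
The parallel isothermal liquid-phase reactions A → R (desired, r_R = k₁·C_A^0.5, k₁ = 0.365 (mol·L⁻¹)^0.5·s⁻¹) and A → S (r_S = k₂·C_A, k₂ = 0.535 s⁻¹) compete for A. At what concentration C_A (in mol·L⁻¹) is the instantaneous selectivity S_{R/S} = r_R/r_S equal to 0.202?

S_{R/S} = (k₁/k₂)·C_A^-0.5 ⇒ C_A = (S·k₂/k₁)^(-2).
= (0.202×0.535/0.365)^(-2) = (0.2961)^(-2) = 11.4 mol·L⁻¹.

11.4 mol·L⁻¹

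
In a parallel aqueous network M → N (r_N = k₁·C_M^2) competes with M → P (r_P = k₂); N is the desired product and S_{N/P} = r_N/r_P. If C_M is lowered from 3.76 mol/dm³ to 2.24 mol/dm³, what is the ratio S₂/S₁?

S_{N/P} = (k₁/k₂)·C_M^2, so S₂/S₁ = (C_{M,2}/C_{M,1})^2.
= (2.24/3.76)^2 = (0.5957)^2 = 0.355.

0.355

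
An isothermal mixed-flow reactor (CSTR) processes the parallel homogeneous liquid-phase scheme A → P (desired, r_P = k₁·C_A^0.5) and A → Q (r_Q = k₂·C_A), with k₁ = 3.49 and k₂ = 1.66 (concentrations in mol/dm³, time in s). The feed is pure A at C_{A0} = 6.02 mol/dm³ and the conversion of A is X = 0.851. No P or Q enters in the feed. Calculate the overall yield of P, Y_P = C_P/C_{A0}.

0.587

Exit C_A = C_{A0}(1−X) = 6.02×0.149 = 0.8970 mol/dm³.
In a CSTR the entire volume is at exit conditions, so r_P = 3.49×0.8970^0.5 = 3.305 and r_Q = 1.66×0.8970 = 1.489.
Fraction of consumed A going to P: r_P/(r_P+r_Q) = 0.6894.
C_P = 0.6894·C_{A0}·X = 0.6894×6.02×0.851 = 3.53 mol/dm³; Y_P = C_P/C_{A0} = 0.587.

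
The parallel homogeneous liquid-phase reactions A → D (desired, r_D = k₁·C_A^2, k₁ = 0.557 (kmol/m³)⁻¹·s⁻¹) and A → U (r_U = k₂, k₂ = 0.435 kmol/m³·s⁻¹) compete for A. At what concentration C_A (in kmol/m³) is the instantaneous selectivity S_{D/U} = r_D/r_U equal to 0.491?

S_{D/U} = (k₁/k₂)·C_A^2 ⇒ C_A = (S·k₂/k₁)^(0.5).
= (0.491×0.435/0.557)^(0.5) = (0.3835)^(0.5) = 0.619 kmol/m³.

0.619 kmol/m³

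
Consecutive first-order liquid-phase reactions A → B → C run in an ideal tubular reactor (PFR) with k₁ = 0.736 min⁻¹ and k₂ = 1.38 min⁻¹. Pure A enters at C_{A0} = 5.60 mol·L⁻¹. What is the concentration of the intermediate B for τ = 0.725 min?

The intermediate concentration in a first-order A→B→C sequence is C_B = k₁C_{A0}(e^(−k₁τ) − e^(−k₂τ))/(k₂−k₁).
e^(−k₁τ) = e^(−0.736×0.725) = e^(−0.5336) = 0.5865; e^(−k₂τ) = e^(−1.000) = 0.3677.
C_B = 0.736×5.60/(1.38−0.736) × (0.5865−0.3677) = 6.400×0.2188 = 1.400 mol·L⁻¹.

1.40 mol·L⁻¹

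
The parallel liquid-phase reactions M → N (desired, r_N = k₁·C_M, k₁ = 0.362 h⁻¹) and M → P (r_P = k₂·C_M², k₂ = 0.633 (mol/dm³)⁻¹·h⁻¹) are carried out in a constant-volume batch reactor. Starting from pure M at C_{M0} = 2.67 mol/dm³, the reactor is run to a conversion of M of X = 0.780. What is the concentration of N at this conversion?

C_M = C_{M0}(1−X) = 0.5874 mol/dm³.
Along a PFR/batch, dC_N/dC_M = −r_N/(r_N+r_P) = −k₁/(k₁+k₂·C_M).
Integrating from C_{M0} to C_M: C_N = (0.362/0.633)·ln[(0.362+0.633·2.67)/(0.362+0.633·0.587)] = 0.5719·ln(2.052/0.7338) = 0.5881 mol/dm³.

0.588 mol/dm³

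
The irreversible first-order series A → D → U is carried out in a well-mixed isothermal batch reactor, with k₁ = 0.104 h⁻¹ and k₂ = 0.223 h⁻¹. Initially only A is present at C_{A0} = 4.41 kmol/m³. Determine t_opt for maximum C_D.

For first-order series the maximum of C_D occurs at t_opt = ln(k₂/k₁)/(k₂−k₁).
= ln(0.223/0.104)/(0.223−0.104) = ln(2.144)/0.1190 = 0.7628/0.1190 = 6.41 h.

6.41 h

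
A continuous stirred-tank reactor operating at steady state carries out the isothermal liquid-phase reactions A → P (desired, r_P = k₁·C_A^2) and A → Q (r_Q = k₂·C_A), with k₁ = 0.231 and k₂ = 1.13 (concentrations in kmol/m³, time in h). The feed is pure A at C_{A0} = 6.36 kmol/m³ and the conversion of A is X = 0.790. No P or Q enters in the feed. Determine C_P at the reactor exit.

Exit C_A = C_{A0}(1−X) = 6.36×0.210 = 1.336 kmol/m³.
Rates in a CSTR are evaluated at the outlet concentration: r_P = 0.231×1.336^2 = 0.4121, r_Q = 1.13×1.336 = 1.509.
Fraction of consumed A going to P: r_P/(r_P+r_Q) = 0.2145.
C_P = 0.2145·C_{A0}·X = 0.2145×6.36×0.790 = 1.08 kmol/m³.

1.08 kmol/m³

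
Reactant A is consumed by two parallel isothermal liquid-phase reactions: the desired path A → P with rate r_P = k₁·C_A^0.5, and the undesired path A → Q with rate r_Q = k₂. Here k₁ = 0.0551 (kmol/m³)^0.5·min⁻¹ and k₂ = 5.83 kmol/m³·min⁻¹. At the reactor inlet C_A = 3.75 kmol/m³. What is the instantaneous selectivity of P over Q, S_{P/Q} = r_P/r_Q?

0.0183

S_{P/Q} = r_P/r_Q = (k₁·C_A^0.5)/(k₂) = (k₁/k₂)·C_A^0.5.
= (0.0551×3.750^0.5) / (5.83) = 0.1067/5.830 = 0.0183.
Since the desired path is higher order in A, keeping C_A high (PFR or concentrated feed) favours P.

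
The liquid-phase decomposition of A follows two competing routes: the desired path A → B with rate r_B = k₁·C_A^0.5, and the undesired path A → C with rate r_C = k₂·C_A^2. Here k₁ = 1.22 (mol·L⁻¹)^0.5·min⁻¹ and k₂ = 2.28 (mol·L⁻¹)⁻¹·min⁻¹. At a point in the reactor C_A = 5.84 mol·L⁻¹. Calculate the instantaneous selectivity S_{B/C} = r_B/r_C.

S_{B/C} = r_B/r_C = (k₁·C_A^0.5)/(k₂·C_A^2) = (k₁/k₂)·C_A^-1.5.
= (1.22×5.840^0.5) / (2.28×5.840^2) = 2.948/77.76 = 0.0379.

0.0379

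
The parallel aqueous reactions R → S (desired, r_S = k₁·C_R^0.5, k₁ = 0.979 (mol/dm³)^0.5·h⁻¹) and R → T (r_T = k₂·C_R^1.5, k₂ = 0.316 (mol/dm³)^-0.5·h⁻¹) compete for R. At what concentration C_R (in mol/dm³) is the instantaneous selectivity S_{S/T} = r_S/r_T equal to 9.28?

0.334 mol/dm³

S_{S/T} = (k₁/k₂)·C_R⁻¹ ⇒ C_R = (S·k₂/k₁)^(-1).
= (9.28×0.316/0.979)^(-1) = (2.995)^(-1) = 0.334 mol/dm³.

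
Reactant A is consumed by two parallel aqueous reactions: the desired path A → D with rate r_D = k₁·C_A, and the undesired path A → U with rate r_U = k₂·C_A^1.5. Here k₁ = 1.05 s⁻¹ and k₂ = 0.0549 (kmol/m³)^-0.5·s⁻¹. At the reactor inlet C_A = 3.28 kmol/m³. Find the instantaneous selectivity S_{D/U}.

S_{D/U} = r_D/r_U = (k₁·C_A)/(k₂·C_A^1.5) = (k₁/k₂)·C_A^-0.5.
= (1.05×3.280) / (0.0549×3.280^1.5) = 3.444/0.3261 = 10.6.

10.6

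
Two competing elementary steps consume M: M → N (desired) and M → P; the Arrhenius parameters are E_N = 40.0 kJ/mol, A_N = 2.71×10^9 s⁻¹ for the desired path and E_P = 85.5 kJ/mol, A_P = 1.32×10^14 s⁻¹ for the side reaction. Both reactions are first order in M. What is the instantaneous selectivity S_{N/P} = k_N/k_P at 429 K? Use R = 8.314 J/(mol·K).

With equal orders, S_{N/P} = k_N/k_P = (A_N/A_P)·exp[(E_P−E_N)/(RT)].
(E_P−E_N)/(RT) = (85.5−40.0)×10³/(8.314×429) = 45500/3567 = 12.76.
k_N/k_P = (2.71×10^9/1.32×10^14)·exp(12.76) = 2.053×10^-5 × 3.469×10^5 = 7.12.

7.12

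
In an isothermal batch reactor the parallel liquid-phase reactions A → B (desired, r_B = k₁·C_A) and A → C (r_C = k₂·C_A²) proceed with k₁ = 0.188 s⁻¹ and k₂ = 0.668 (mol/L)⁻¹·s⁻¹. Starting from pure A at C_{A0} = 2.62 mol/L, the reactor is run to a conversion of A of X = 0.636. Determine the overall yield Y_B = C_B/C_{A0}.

C_A = C_{A0}(1−X) = 0.9537 mol/L.
Along a PFR/batch, dC_B/dC_A = −r_B/(r_B+r_C) = −k₁/(k₁+k₂·C_A).
Integrating from C_{A0} to C_A: C_B = (0.188/0.668)·ln[(0.188+0.668·2.62)/(0.188+0.668·0.954)] = 0.2814·ln(1.938/0.8251) = 0.2404 mol/L.
Y_B = C_B/C_{A0} = 0.2404/2.62 = 0.0917.

0.0917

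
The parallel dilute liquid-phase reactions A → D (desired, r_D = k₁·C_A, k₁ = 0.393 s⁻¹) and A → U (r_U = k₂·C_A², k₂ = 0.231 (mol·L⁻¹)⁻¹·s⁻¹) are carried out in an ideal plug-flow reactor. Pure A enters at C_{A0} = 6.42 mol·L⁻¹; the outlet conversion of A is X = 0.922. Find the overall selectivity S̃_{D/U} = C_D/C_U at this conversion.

C_A = C_{A0}(1−X) = 0.5008 mol·L⁻¹.
Along a PFR/batch, dC_D/dC_A = −r_D/(r_D+r_U) = −k₁/(k₁+k₂·C_A).
Integrating from C_{A0} to C_A: C_D = (0.393/0.231)·ln[(0.393+0.231·6.42)/(0.393+0.231·0.501)] = 1.701·ln(1.876/0.5087) = 2.220 mol·L⁻¹.
C_U = (C_{A0}−C_A)−C_D = 3.699 mol·L⁻¹; S̃_{D/U} = 2.220/3.699 = 0.600.

0.600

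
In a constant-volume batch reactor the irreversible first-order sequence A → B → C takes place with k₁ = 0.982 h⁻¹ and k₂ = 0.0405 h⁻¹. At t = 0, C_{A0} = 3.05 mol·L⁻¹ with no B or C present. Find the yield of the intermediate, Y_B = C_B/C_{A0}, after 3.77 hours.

0.870

The intermediate concentration in a first-order A→B→C sequence is C_B = k₁C_{A0}(e^(−k₁t) − e^(−k₂t))/(k₂−k₁).
e^(−k₁t) = e^(−0.982×3.77) = e^(−3.702) = 0.02467; e^(−k₂t) = e^(−0.1527) = 0.8584.
C_B = 0.982×3.05/(0.0405−0.982) × (0.02467−0.8584) = (-3.181)×(-0.8337) = 2.652 mol·L⁻¹.
Y_B = C_B/C_{A0} = 2.652/3.05 = 0.870.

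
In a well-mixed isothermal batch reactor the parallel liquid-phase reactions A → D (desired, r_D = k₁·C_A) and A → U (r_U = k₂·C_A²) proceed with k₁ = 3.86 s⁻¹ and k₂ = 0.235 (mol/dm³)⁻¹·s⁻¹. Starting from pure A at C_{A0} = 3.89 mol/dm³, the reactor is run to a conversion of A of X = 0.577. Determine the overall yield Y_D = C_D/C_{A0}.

0.494

C_A = C_{A0}(1−X) = 1.645 mol/dm³.
Along a PFR/batch, dC_D/dC_A = −r_D/(r_D+r_U) = −k₁/(k₁+k₂·C_A).
Integrating from C_{A0} to C_A: C_D = (3.86/0.235)·ln[(3.86+0.235·3.89)/(3.86+0.235·1.65)] = 16.43·ln(4.774/4.247) = 1.923 mol/dm³.
Y_D = C_D/C_{A0} = 1.923/3.89 = 0.494.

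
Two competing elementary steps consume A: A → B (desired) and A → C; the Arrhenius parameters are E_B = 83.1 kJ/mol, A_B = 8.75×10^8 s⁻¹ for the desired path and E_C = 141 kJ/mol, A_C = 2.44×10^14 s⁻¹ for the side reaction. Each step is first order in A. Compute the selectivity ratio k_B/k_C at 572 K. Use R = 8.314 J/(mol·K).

0.695

With equal orders, S_{B/C} = k_B/k_C = (A_B/A_C)·exp[(E_C−E_B)/(RT)].
(E_C−E_B)/(RT) = (141−83.1)×10³/(8.314×572) = 57900/4756 = 12.18.
k_B/k_C = (8.75×10^8/2.44×10^14)·exp(12.18) = 3.586×10^-6 × 1.939×10^5 = 0.695.
Since E_B < E_C, lowering the temperature improves selectivity toward B.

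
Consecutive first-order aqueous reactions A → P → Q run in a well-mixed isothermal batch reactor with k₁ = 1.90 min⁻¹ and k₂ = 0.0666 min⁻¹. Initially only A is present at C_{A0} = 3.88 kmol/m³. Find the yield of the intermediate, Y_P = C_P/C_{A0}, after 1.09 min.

For first-order series with pure A initially, C_P(t) = k₁C_{A0}/(k₂−k₁)·(e^(−k₁t) − e^(−k₂t)).
e^(−k₁t) = e^(−1.90×1.09) = e^(−2.071) = 0.1261; e^(−k₂t) = e^(−0.07259) = 0.9300.
C_P = 1.90×3.88/(0.0666−1.90) × (0.1261−0.9300) = (-4.021)×(-0.8039) = 3.233 kmol/m³.
Y_P = C_P/C_{A0} = 3.233/3.88 = 0.833.

0.833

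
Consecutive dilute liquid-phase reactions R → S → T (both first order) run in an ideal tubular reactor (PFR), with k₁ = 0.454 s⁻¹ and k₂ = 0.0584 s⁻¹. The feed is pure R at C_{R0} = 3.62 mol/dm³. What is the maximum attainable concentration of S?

Evaluating C_S at τ_opt = ln(k₂/k₁)/(k₂−k₁) gives C_{S,max}/C_{R0} = (k₁/k₂)^[k₂/(k₂−k₁)].
= (0.454/0.0584)^(0.0584/(0.0584−0.454)) = (7.774)^(-0.1476) = 0.7388.
C_{S,max} = 0.7388×3.62 = 2.67 mol/dm³.

2.67 mol/dm³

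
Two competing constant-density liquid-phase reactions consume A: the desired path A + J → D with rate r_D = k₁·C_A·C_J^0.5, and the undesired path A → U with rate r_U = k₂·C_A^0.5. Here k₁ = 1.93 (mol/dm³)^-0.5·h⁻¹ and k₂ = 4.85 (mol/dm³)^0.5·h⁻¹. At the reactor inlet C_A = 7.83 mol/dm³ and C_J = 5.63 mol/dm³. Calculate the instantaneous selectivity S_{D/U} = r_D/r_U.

S_{D/U} = r_D/r_U = (k₁·C_A·C_J^0.5)/(k₂·C_A^0.5) = (k₁/k₂)·C_A^0.5·C_J^0.5.
= (1.93×7.830×5.630^0.5) / (4.85×7.830^0.5) = 35.86/13.57 = 2.64.
Since the desired path is higher order in A, keeping C_A high (PFR or concentrated feed) favours D.

2.64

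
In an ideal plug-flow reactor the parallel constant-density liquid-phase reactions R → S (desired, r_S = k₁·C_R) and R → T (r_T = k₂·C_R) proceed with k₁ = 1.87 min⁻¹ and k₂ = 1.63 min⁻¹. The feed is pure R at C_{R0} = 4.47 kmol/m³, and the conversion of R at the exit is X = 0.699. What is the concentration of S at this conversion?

1.67 kmol/m³

C_R = C_{R0}(1−X) = 1.345 kmol/m³.
Both paths are first order in R, so the instantaneous fraction to S is constant: dC_S/d(−C_R) = k₁/(k₁+k₂) = 0.5343.
C_S = 0.5343·(C_{R0}−C_R) = 0.5343×3.125 = 1.67 kmol/m³.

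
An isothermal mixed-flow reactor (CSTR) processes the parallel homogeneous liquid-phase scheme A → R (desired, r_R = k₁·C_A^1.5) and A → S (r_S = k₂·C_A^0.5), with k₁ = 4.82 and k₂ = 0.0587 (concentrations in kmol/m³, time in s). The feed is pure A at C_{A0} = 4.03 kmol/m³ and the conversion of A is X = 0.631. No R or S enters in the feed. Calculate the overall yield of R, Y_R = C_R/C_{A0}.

Exit C_A = C_{A0}(1−X) = 4.03×0.369 = 1.487 kmol/m³.
In a CSTR the entire volume is at exit conditions, so r_R = 4.82×1.487^1.5 = 8.741 and r_S = 0.0587×1.487^0.5 = 0.07158.
Fraction of consumed A going to R: r_R/(r_R+r_S) = 0.9919.
C_R = 0.9919·C_{A0}·X = 0.9919×4.03×0.631 = 2.52 kmol/m³; Y_R = C_R/C_{A0} = 0.626.

0.626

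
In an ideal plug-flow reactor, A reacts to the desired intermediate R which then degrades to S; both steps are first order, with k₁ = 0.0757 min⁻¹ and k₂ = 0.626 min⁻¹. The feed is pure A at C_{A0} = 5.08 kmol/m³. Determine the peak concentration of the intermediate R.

At the optimum, C_{R,max}/C_{A0} = (k₁/k₂)^[k₂/(k₂−k₁)].
= (0.0757/0.626)^(0.626/(0.626−0.0757)) = (0.1209)^(1.138) = 0.09043.
C_{R,max} = 0.09043×5.08 = 0.459 kmol/m³.

0.459 kmol/m³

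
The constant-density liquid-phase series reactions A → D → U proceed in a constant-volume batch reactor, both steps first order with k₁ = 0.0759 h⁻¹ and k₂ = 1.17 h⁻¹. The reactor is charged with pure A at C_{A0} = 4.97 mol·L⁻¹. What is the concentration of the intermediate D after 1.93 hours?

For first-order series with pure A initially, C_D(t) = k₁C_{A0}/(k₂−k₁)·(e^(−k₁t) − e^(−k₂t)).
e^(−k₁t) = e^(−0.0759×1.93) = e^(−0.1465) = 0.8637; e^(−k₂t) = e^(−2.258) = 0.1045.
C_D = 0.0759×4.97/(1.17−0.0759) × (0.8637−0.1045) = 0.3448×0.7592 = 0.2618 mol·L⁻¹.

0.262 mol·L⁻¹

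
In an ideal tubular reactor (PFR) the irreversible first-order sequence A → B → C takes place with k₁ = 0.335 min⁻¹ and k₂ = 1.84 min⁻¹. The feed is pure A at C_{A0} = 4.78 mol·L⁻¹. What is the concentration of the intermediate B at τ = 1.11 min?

The intermediate concentration in a first-order A→B→C sequence is C_B = k₁C_{A0}(e^(−k₁τ) − e^(−k₂τ))/(k₂−k₁).
e^(−k₁τ) = e^(−0.335×1.11) = e^(−0.3719) = 0.6895; e^(−k₂τ) = e^(−2.042) = 0.1297.
C_B = 0.335×4.78/(1.84−0.335) × (0.6895−0.1297) = 1.064×0.5597 = 0.5956 mol·L⁻¹.

0.596 mol·L⁻¹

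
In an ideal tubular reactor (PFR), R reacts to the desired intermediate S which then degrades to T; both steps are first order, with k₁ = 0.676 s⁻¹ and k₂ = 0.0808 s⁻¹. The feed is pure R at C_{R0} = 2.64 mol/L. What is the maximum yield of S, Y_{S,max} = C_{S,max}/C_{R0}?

For a first-order series the maximum intermediate yield is C_{S,max}/C_{R0} = (k₁/k₂)^[k₂/(k₂−k₁)].
= (0.676/0.0808)^(0.0808/(0.0808−0.676)) = (8.366)^(-0.1358) = 0.7495.

0.749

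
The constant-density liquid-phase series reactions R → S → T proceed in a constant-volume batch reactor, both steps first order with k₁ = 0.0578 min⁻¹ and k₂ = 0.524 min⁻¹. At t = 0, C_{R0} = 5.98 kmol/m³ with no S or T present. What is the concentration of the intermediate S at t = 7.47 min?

0.467 kmol/m³

For first-order series with pure R initially, C_S(t) = k₁C_{R0}/(k₂−k₁)·(e^(−k₁t) − e^(−k₂t)).
e^(−k₁t) = e^(−0.0578×7.47) = e^(−0.4318) = 0.6494; e^(−k₂t) = e^(−3.914) = 0.01995.
C_S = 0.0578×5.98/(0.524−0.0578) × (0.6494−0.01995) = 0.7414×0.6294 = 0.4666 kmol/m³.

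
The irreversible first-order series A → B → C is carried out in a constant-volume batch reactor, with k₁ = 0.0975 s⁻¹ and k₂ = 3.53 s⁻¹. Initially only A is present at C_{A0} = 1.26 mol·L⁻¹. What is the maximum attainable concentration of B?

0.0314 mol·L⁻¹

At the optimum, C_{B,max}/C_{A0} = (k₁/k₂)^[k₂/(k₂−k₁)].
= (0.0975/3.53)^(3.53/(3.53−0.0975)) = (0.02762)^(1.028) = 0.02494.
C_{B,max} = 0.02494×1.26 = 0.0314 mol·L⁻¹.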